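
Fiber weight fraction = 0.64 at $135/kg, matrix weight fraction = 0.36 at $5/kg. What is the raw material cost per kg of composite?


Cost = cost_f*Wf + cost_m*Wm = 135*0.64 + 5*0.36 = $88.2/kg

$88.2/kg


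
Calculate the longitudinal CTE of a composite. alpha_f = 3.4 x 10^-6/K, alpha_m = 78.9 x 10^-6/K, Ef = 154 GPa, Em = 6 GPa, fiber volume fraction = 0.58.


E1 = Ef*Vf + Em*(1-Vf) = 91.84
alpha_1 = (alpha_f*Ef*Vf + alpha_m*Em*(1-Vf))/E1 = 5.47 x 10^-6/K

5.47 x 10^-6/K


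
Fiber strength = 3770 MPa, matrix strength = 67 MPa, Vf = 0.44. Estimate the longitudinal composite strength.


sigma_1 = sigma_f*Vf + sigma_m*(1-Vf) = 3770*0.44 + 67*0.56 = 1696.3 MPa

1696.3 MPa


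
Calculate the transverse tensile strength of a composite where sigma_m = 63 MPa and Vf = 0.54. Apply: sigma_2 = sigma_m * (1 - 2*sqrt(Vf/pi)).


factor = 1 - 2*sqrt(0.54/pi) = 0.1708
sigma_2 = 63 * 0.1708 = 10.76 MPa

10.76 MPa


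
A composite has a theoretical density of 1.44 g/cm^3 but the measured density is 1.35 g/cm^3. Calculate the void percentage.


Void% = (rho_theo - rho_actual)/rho_theo * 100 = (1.44 - 1.35)/1.44 * 100 = 6.25%

6.25%


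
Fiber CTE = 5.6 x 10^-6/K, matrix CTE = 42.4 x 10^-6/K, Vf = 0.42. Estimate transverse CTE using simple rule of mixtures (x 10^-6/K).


alpha_2 = alpha_f*Vf + alpha_m*(1-Vf) = 5.6*0.42 + 42.4*0.58 = 26.9 x 10^-6/K

26.9 x 10^-6/K


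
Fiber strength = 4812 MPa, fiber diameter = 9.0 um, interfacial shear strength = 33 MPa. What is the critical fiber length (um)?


Lc = sigma_f * d / (2 * tau_i) = 4812 * 9.0 / (2 * 33) = 656.2 um

656.2 um


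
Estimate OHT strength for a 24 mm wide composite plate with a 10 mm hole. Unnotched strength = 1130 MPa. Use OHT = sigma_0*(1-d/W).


OHT = sigma_0*(1-d/W) = 1130*(1-10/24) = 659.2 MPa

659.2 MPa


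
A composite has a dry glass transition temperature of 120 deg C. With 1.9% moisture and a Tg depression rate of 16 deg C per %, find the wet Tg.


Tg_wet = Tg_dry - k*moisture = 120 - 16*1.9 = 89.6 deg C

89.6 deg C


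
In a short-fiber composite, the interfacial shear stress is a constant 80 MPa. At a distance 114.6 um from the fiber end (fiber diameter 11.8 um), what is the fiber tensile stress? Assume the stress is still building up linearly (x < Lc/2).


Force balance: sigma_f * (pi*d^2/4) = tau * (pi*d) * x  ->  sigma_f = 4 * tau * x / d
sigma_f = 4 * 80 * 114.6 / 11.8 = 3107.8 MPa

3107.8 MPa


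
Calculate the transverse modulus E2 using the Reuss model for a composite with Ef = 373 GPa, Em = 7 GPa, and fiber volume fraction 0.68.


1/E2 = Vf/Ef + (1-Vf)/Em = 0.68/373 + 0.32/7
E2 = 21.04 GPa

21.04 GPa


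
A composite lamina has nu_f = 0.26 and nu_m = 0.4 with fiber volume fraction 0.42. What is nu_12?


nu_12 = nu_f*Vf + nu_m*(1-Vf) = 0.26*0.42 + 0.4*0.58 = 0.3412

0.3412


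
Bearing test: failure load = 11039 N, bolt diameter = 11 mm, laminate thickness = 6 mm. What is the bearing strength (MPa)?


sigma_br = F/(d*h) = 11039/(11*6) = 167.3 MPa

167.3 MPa


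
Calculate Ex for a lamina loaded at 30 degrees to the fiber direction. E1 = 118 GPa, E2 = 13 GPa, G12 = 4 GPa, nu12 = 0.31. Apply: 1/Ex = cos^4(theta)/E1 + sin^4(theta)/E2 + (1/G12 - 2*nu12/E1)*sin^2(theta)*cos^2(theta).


cos^4(30) = 0.5625, sin^4(30) = 0.0625, sin^2(30)*cos^2(30) = 0.1875
1/G12 - 2*nu12/E1 = 1/4 - 2*0.31/118 = 0.244746 GPa^-1
1/Ex = 0.5625/118 + 0.0625/13 + 0.244746*0.1875 = 0.0554645 GPa^-1
Ex = 18.03 GPa

18.03 GPa


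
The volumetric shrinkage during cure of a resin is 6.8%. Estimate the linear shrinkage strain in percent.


Linear shrinkage ≈ vol_shrink/3 = 6.8/3 = 2.267%

2.267%


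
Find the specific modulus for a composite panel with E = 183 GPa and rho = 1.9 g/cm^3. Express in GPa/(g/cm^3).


Specific stiffness = E/rho = 183/1.9 = 96.3 GPa/(g/cm^3)

96.3 GPa/(g/cm^3)


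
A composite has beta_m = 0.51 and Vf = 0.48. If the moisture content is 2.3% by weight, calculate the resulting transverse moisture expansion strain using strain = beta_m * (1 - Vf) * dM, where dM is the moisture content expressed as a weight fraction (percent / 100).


dM = 2.3/100 = 0.023
strain = beta_m * (1-Vf) * dM = 0.51 * 0.52 * 0.023 = 0.0060996

0.0060996


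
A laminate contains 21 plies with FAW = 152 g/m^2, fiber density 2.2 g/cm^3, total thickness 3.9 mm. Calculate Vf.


Vf = n * FAW / (rho_f * h * 1000) = 21 * 152 / (2.2 * 3.9 * 1000) = 0.372

0.372


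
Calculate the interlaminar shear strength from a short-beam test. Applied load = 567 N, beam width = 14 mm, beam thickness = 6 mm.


ILSS = 3F/(4bh) = 3*567/(4*14*6) = 5.06 MPa

5.06 MPa


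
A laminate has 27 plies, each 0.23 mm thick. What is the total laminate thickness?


h = n * t_ply = 27 * 0.23 = 6.21 mm

6.21 mm


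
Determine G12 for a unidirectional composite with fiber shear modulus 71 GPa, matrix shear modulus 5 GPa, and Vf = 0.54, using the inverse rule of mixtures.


1/G12 = Vf/Gf + (1-Vf)/Gm = 0.54/71 + 0.46/5
G12 = 10.04 GPa

10.04 GPa


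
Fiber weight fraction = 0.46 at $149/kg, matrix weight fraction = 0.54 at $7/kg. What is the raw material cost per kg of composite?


Cost = cost_f*Wf + cost_m*Wm = 149*0.46 + 7*0.54 = $72.32/kg

$72.32/kg


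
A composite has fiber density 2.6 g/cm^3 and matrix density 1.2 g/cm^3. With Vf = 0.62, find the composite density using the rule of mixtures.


rho_c = rho_f*Vf + rho_m*(1-Vf) = 2.6*0.62 + 1.2*0.38 = 2.068 g/cm^3

2.068 g/cm^3


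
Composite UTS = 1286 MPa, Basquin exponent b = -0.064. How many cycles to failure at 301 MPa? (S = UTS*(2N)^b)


N = 0.5 * (S/UTS)^(1/b) = 0.5 * (301/1286)^(1/-0.064) = 3.5749e+09 cycles

3.5749e+09 cycles


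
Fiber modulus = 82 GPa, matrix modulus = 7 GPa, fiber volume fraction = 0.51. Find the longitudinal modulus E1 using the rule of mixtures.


E1 = Ef*Vf + Em*(1-Vf) = 82*0.51 + 7*0.49 = 45.25 GPa

45.25 GPa


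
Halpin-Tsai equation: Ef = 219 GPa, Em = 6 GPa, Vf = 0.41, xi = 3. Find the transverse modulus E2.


eta = (Ef/Em - 1)/(Ef/Em + xi) = (36.5 - 1)/(36.5 + 3) = 0.8987
E2 = Em*(1+xi*eta*Vf)/(1-eta*Vf) = 20.0 GPa

20.0 GPa


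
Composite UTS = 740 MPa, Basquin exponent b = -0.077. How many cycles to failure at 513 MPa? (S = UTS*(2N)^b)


N = 0.5 * (S/UTS)^(1/b) = 0.5 * (513/740)^(1/-0.077) = 58.2626 cycles

58.2626 cycles


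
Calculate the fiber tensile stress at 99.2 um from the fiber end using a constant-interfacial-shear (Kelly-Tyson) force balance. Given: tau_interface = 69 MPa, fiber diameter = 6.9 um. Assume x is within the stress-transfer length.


Force balance: sigma_f * (pi*d^2/4) = tau * (pi*d) * x  ->  sigma_f = 4 * tau * x / d
sigma_f = 4 * 69 * 99.2 / 6.9 = 3968.0 MPa

3968.0 MPa


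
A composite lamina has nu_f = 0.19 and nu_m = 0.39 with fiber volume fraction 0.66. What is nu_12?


nu_12 = nu_f*Vf + nu_m*(1-Vf) = 0.19*0.66 + 0.39*0.34 = 0.258

0.258


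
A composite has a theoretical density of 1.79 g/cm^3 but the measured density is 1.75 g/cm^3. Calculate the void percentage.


Void% = (rho_theo - rho_actual)/rho_theo * 100 = (1.79 - 1.75)/1.79 * 100 = 2.23%

2.23%


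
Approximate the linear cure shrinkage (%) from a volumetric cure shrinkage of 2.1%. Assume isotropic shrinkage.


Linear shrinkage ≈ vol_shrink/3 = 2.1/3 = 0.7%

0.7%


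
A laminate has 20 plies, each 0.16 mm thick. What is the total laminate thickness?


h = n * t_ply = 20 * 0.16 = 3.2 mm

3.2 mm


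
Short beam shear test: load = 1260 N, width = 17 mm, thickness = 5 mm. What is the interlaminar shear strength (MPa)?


ILSS = 3F/(4bh) = 3*1260/(4*17*5) = 11.12 MPa

11.12 MPa


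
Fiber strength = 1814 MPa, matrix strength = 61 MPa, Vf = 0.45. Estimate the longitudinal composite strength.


sigma_1 = sigma_f*Vf + sigma_m*(1-Vf) = 1814*0.45 + 61*0.55 = 849.9 MPa

849.9 MPa


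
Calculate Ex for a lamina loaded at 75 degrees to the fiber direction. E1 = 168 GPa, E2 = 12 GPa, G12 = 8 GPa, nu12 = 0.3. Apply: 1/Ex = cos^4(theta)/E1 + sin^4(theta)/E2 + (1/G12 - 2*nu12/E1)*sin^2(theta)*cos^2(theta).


cos^4(75) = 0.004487, sin^4(75) = 0.870513, sin^2(75)*cos^2(75) = 0.0625
1/G12 - 2*nu12/E1 = 1/8 - 2*0.3/168 = 0.121429 GPa^-1
1/Ex = 0.004487/168 + 0.870513/12 + 0.121429*0.0625 = 0.0801587 GPa^-1
Ex = 12.48 GPa

12.48 GPa


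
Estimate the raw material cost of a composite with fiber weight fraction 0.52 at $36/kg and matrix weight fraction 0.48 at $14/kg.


Cost = cost_f*Wf + cost_m*Wm = 36*0.52 + 14*0.48 = $25.44/kg

$25.44/kg


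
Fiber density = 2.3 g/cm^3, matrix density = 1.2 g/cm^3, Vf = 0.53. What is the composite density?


rho_c = rho_f*Vf + rho_m*(1-Vf) = 2.3*0.53 + 1.2*0.47 = 1.783 g/cm^3

1.783 g/cm^3


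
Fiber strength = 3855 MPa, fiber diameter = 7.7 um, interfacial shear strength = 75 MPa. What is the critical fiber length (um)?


Lc = sigma_f * d / (2 * tau_i) = 3855 * 7.7 / (2 * 75) = 197.9 um

197.9 um


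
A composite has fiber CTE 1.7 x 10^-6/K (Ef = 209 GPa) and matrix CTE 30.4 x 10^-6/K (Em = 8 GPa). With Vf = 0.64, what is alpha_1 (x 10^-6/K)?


E1 = Ef*Vf + Em*(1-Vf) = 136.64
alpha_1 = (alpha_f*Ef*Vf + alpha_m*Em*(1-Vf))/E1 = 2.3 x 10^-6/K

2.3 x 10^-6/K


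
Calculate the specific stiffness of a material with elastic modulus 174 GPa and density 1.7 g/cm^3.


Specific stiffness = E/rho = 174/1.7 = 102.4 GPa/(g/cm^3)

102.4 GPa/(g/cm^3)


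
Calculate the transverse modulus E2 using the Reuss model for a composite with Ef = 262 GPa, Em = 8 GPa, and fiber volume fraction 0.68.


1/E2 = Vf/Ef + (1-Vf)/Em = 0.68/262 + 0.32/8
E2 = 23.48 GPa

23.48 GPa


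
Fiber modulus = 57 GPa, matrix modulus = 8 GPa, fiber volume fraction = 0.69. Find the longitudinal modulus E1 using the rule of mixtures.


E1 = Ef*Vf + Em*(1-Vf) = 57*0.69 + 8*0.31 = 41.81 GPa

41.81 GPa


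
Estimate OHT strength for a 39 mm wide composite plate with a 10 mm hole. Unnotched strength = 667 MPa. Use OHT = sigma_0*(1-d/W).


OHT = sigma_0*(1-d/W) = 667*(1-10/39) = 496.0 MPa

496.0 MPa


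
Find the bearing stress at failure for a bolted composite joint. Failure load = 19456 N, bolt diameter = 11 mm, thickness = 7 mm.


sigma_br = F/(d*h) = 19456/(11*7) = 252.7 MPa

252.7 MPa


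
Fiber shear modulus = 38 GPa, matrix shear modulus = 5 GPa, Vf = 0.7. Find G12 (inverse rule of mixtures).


1/G12 = Vf/Gf + (1-Vf)/Gm = 0.7/38 + 0.3/5
G12 = 12.75 GPa

12.75 GPa


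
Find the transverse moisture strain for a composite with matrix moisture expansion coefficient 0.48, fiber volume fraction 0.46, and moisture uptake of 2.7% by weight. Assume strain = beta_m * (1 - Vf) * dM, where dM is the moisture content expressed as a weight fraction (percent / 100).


dM = 2.7/100 = 0.027
strain = beta_m * (1-Vf) * dM = 0.48 * 0.54 * 0.027 = 0.0069984

0.0069984


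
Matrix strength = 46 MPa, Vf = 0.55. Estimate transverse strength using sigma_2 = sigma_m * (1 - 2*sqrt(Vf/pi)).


factor = 1 - 2*sqrt(0.55/pi) = 0.1632
sigma_2 = 46 * 0.1632 = 7.51 MPa

7.51 MPa


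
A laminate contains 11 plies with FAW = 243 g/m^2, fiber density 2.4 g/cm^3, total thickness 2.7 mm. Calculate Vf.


Vf = n * FAW / (rho_f * h * 1000) = 11 * 243 / (2.4 * 2.7 * 1000) = 0.4125

0.4125


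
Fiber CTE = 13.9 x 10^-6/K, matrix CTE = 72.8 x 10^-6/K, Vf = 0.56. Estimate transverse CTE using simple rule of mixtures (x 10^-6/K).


alpha_2 = alpha_f*Vf + alpha_m*(1-Vf) = 13.9*0.56 + 72.8*0.44 = 39.8 x 10^-6/K

39.8 x 10^-6/K


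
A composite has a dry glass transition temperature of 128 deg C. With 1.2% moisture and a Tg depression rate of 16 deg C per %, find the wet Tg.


Tg_wet = Tg_dry - k*moisture = 128 - 16*1.2 = 108.8 deg C

108.8 deg C


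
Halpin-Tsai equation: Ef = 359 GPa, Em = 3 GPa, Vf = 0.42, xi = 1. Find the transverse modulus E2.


eta = (Ef/Em - 1)/(Ef/Em + xi) = (119.6667 - 1)/(119.6667 + 1) = 0.9834
E2 = Em*(1+xi*eta*Vf)/(1-eta*Vf) = 7.22 GPa

7.22 GPa


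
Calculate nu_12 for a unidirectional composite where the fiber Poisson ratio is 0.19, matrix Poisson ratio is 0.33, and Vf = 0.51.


nu_12 = nu_f*Vf + nu_m*(1-Vf) = 0.19*0.51 + 0.33*0.49 = 0.2586

0.2586


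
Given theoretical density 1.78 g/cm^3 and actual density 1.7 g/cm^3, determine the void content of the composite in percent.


Void% = (rho_theo - rho_actual)/rho_theo * 100 = (1.78 - 1.7)/1.78 * 100 = 4.49%

4.49%


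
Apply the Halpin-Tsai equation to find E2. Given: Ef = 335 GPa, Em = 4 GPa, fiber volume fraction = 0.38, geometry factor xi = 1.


eta = (Ef/Em - 1)/(Ef/Em + xi) = (83.75 - 1)/(83.75 + 1) = 0.9764
E2 = Em*(1+xi*eta*Vf)/(1-eta*Vf) = 8.72 GPa

8.72 GPa


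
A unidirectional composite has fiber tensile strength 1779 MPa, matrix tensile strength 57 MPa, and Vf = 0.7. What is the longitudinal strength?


sigma_1 = sigma_f*Vf + sigma_m*(1-Vf) = 1779*0.7 + 57*0.3 = 1262.4 MPa

1262.4 MPa


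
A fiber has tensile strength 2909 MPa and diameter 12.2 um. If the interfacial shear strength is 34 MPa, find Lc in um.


Lc = sigma_f * d / (2 * tau_i) = 2909 * 12.2 / (2 * 34) = 521.9 um

521.9 um


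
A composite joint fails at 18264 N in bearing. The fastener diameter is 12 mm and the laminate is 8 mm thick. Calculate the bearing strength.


sigma_br = F/(d*h) = 18264/(12*8) = 190.3 MPa

190.3 MPa


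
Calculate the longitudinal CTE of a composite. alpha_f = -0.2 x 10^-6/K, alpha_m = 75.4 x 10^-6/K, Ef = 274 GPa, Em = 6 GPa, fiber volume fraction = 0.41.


E1 = Ef*Vf + Em*(1-Vf) = 115.88
alpha_1 = (alpha_f*Ef*Vf + alpha_m*Em*(1-Vf))/E1 = 2.11 x 10^-6/K

2.11 x 10^-6/K


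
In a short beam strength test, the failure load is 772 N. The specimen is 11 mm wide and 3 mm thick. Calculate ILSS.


ILSS = 3F/(4bh) = 3*772/(4*11*3) = 17.55 MPa

17.55 MPa


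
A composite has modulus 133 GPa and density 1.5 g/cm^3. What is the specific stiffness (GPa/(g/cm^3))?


Specific stiffness = E/rho = 133/1.5 = 88.7 GPa/(g/cm^3)

88.7 GPa/(g/cm^3)


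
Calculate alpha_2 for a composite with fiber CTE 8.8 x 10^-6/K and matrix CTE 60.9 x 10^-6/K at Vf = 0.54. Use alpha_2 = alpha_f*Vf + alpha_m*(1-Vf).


alpha_2 = alpha_f*Vf + alpha_m*(1-Vf) = 8.8*0.54 + 60.9*0.46 = 32.8 x 10^-6/K

32.8 x 10^-6/K


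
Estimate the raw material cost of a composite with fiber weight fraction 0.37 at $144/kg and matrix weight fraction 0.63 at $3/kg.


Cost = cost_f*Wf + cost_m*Wm = 144*0.37 + 3*0.63 = $55.17/kg

$55.17/kg


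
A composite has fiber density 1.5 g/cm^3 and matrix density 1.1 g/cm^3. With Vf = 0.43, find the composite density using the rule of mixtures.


rho_c = rho_f*Vf + rho_m*(1-Vf) = 1.5*0.43 + 1.1*0.57 = 1.272 g/cm^3

1.272 g/cm^3


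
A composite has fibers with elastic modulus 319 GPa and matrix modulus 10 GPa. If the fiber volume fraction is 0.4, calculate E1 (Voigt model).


E1 = Ef*Vf + Em*(1-Vf) = 319*0.4 + 10*0.6 = 133.6 GPa

133.6 GPa


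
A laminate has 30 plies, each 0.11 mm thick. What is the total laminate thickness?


h = n * t_ply = 30 * 0.11 = 3.3 mm

3.3 mm


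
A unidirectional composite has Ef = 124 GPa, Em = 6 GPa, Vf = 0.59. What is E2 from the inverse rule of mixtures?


1/E2 = Vf/Ef + (1-Vf)/Em = 0.59/124 + 0.41/6
E2 = 13.68 GPa

13.68 GPa


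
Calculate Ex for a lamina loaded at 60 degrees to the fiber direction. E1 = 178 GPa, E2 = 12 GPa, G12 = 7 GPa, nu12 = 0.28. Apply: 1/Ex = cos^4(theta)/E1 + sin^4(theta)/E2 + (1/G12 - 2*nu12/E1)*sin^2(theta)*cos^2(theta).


cos^4(60) = 0.0625, sin^4(60) = 0.5625, sin^2(60)*cos^2(60) = 0.1875
1/G12 - 2*nu12/E1 = 1/7 - 2*0.28/178 = 0.139711 GPa^-1
1/Ex = 0.0625/178 + 0.5625/12 + 0.139711*0.1875 = 0.073422 GPa^-1
Ex = 13.62 GPa

13.62 GPa


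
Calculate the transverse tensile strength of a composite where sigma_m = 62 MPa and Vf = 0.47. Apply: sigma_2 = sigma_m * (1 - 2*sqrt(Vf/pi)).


factor = 1 - 2*sqrt(0.47/pi) = 0.2264
sigma_2 = 62 * 0.2264 = 14.04 MPa

14.04 MPa


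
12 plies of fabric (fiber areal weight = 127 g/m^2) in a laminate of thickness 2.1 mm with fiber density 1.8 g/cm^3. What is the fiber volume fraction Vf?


Vf = n * FAW / (rho_f * h * 1000) = 12 * 127 / (1.8 * 2.1 * 1000) = 0.4032

0.4032


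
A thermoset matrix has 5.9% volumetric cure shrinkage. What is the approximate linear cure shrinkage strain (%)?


Linear shrinkage ≈ vol_shrink/3 = 5.9/3 = 1.967%

1.967%


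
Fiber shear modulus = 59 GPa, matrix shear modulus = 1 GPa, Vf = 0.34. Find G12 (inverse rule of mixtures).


1/G12 = Vf/Gf + (1-Vf)/Gm = 0.34/59 + 0.66/1
G12 = 1.5 GPa

1.5 GPa


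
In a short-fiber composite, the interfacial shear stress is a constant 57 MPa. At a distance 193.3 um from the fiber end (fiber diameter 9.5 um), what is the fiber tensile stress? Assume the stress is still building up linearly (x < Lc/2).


Force balance: sigma_f * (pi*d^2/4) = tau * (pi*d) * x  ->  sigma_f = 4 * tau * x / d
sigma_f = 4 * 57 * 193.3 / 9.5 = 4639.2 MPa

4639.2 MPa


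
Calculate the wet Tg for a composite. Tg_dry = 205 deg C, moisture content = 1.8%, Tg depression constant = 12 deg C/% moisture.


Tg_wet = Tg_dry - k*moisture = 205 - 12*1.8 = 183.4 deg C

183.4 deg C


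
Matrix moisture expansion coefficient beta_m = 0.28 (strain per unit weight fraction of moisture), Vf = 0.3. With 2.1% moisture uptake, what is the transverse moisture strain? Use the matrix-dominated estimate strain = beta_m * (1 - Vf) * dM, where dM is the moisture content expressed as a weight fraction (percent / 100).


dM = 2.1/100 = 0.021
strain = beta_m * (1-Vf) * dM = 0.28 * 0.7 * 0.021 = 0.004116

0.004116


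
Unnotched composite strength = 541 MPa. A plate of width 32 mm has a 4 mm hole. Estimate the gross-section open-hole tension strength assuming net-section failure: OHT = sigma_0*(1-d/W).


OHT = sigma_0*(1-d/W) = 541*(1-4/32) = 473.4 MPa

473.4 MPa


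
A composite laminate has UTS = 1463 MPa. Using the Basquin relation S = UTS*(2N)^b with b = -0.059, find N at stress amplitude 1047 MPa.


N = 0.5 * (S/UTS)^(1/b) = 0.5 * (1047/1463)^(1/-0.059) = 145.0915 cycles

145.0915 cycles


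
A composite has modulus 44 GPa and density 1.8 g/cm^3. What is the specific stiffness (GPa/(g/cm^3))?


Specific stiffness = E/rho = 44/1.8 = 24.4 GPa/(g/cm^3)

24.4 GPa/(g/cm^3)


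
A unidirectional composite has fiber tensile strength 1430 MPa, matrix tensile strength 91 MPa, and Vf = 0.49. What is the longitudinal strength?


sigma_1 = sigma_f*Vf + sigma_m*(1-Vf) = 1430*0.49 + 91*0.51 = 747.1 MPa

747.1 MPa


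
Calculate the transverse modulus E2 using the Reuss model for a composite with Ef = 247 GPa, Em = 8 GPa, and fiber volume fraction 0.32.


1/E2 = Vf/Ef + (1-Vf)/Em = 0.32/247 + 0.68/8
E2 = 11.59 GPa

11.59 GPa


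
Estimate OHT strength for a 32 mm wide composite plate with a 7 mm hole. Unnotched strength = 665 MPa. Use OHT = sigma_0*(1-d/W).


OHT = sigma_0*(1-d/W) = 665*(1-7/32) = 519.5 MPa

519.5 MPa


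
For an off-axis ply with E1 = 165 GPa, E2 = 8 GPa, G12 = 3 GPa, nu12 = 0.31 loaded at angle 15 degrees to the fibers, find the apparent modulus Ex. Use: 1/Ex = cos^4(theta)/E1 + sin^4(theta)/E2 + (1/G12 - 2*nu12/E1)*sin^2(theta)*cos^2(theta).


cos^4(15) = 0.870513, sin^4(15) = 0.004487, sin^2(15)*cos^2(15) = 0.0625
1/G12 - 2*nu12/E1 = 1/3 - 2*0.31/165 = 0.329576 GPa^-1
1/Ex = 0.870513/165 + 0.004487/8 + 0.329576*0.0625 = 0.0264352 GPa^-1
Ex = 37.83 GPa

37.83 GPa


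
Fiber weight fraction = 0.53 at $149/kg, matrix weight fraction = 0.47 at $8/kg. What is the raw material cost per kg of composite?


Cost = cost_f*Wf + cost_m*Wm = 149*0.53 + 8*0.47 = $82.73/kg

$82.73/kg


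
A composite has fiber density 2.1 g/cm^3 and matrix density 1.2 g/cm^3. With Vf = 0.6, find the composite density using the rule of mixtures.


rho_c = rho_f*Vf + rho_m*(1-Vf) = 2.1*0.6 + 1.2*0.4 = 1.74 g/cm^3

1.74 g/cm^3


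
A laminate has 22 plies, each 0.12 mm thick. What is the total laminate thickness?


h = n * t_ply = 22 * 0.12 = 2.64 mm

2.64 mm


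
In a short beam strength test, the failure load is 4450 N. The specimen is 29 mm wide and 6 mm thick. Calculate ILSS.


ILSS = 3F/(4bh) = 3*4450/(4*29*6) = 19.18 MPa

19.18 MPa


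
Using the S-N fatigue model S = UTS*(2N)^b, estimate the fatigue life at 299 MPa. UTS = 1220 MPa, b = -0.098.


N = 0.5 * (S/UTS)^(1/b) = 0.5 * (299/1220)^(1/-0.098) = 852092.5398 cycles

852092.5398 cycles


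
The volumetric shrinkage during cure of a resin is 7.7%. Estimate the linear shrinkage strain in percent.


Linear shrinkage ≈ vol_shrink/3 = 7.7/3 = 2.567%

2.567%


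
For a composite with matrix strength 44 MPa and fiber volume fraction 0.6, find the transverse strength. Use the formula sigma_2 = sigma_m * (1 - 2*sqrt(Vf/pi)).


factor = 1 - 2*sqrt(0.6/pi) = 0.126
sigma_2 = 44 * 0.126 = 5.54 MPa

5.54 MPa


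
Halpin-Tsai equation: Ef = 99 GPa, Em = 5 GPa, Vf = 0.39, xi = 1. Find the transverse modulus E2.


eta = (Ef/Em - 1)/(Ef/Em + xi) = (19.8 - 1)/(19.8 + 1) = 0.9038
E2 = Em*(1+xi*eta*Vf)/(1-eta*Vf) = 10.44 GPa

10.44 GPa


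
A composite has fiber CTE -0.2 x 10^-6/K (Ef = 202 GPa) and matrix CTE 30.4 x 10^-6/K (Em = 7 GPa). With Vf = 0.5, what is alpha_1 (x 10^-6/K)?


E1 = Ef*Vf + Em*(1-Vf) = 104.5
alpha_1 = (alpha_f*Ef*Vf + alpha_m*Em*(1-Vf))/E1 = 0.82 x 10^-6/K

0.82 x 10^-6/K


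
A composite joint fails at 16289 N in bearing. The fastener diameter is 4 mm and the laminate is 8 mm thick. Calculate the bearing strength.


sigma_br = F/(d*h) = 16289/(4*8) = 509.0 MPa

509.0 MPa


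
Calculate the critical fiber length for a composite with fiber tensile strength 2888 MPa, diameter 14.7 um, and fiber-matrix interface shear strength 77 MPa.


Lc = sigma_f * d / (2 * tau_i) = 2888 * 14.7 / (2 * 77) = 275.7 um

275.7 um


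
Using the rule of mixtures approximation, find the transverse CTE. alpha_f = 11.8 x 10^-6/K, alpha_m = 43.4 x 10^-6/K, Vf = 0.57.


alpha_2 = alpha_f*Vf + alpha_m*(1-Vf) = 11.8*0.57 + 43.4*0.43 = 25.4 x 10^-6/K

25.4 x 10^-6/K


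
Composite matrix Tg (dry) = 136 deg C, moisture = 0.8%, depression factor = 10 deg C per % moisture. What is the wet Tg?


Tg_wet = Tg_dry - k*moisture = 136 - 10*0.8 = 128.0 deg C

128.0 deg C


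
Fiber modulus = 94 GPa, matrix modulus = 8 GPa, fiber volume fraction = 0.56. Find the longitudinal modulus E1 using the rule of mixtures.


E1 = Ef*Vf + Em*(1-Vf) = 94*0.56 + 8*0.44 = 56.16 GPa

56.16 GPa


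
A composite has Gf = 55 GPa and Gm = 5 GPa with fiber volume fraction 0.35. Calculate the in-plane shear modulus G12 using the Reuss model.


1/G12 = Vf/Gf + (1-Vf)/Gm = 0.35/55 + 0.65/5
G12 = 7.33 GPa

7.33 GPa


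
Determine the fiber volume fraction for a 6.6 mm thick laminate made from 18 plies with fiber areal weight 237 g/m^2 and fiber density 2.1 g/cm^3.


Vf = n * FAW / (rho_f * h * 1000) = 18 * 237 / (2.1 * 6.6 * 1000) = 0.3078

0.3078


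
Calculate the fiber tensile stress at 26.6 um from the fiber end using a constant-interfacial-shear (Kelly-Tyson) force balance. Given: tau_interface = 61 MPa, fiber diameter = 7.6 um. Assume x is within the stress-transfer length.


Force balance: sigma_f * (pi*d^2/4) = tau * (pi*d) * x  ->  sigma_f = 4 * tau * x / d
sigma_f = 4 * 61 * 26.6 / 7.6 = 854.0 MPa

854.0 MPa


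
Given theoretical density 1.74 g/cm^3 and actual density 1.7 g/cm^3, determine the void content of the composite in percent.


Void% = (rho_theo - rho_actual)/rho_theo * 100 = (1.74 - 1.7)/1.74 * 100 = 2.3%

2.3%


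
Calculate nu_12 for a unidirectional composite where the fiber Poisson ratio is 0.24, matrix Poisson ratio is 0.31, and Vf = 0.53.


nu_12 = nu_f*Vf + nu_m*(1-Vf) = 0.24*0.53 + 0.31*0.47 = 0.2729

0.2729


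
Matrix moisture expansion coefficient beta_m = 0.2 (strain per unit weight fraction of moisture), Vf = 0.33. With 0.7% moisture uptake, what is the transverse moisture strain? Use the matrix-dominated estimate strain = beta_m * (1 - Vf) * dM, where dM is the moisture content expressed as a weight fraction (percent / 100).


dM = 0.7/100 = 0.007
strain = beta_m * (1-Vf) * dM = 0.2 * 0.67 * 0.007 = 0.000938

0.000938


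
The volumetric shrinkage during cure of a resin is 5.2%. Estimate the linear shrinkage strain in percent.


Linear shrinkage ≈ vol_shrink/3 = 5.2/3 = 1.733%

1.733%


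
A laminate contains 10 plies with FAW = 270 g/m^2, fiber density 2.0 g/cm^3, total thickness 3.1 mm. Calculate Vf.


Vf = n * FAW / (rho_f * h * 1000) = 10 * 270 / (2.0 * 3.1 * 1000) = 0.4355

0.4355


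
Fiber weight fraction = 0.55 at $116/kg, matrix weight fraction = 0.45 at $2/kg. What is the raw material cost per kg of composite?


Cost = cost_f*Wf + cost_m*Wm = 116*0.55 + 2*0.45 = $64.7/kg

$64.7/kg


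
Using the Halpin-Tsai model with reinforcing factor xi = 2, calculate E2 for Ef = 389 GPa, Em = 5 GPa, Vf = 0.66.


eta = (Ef/Em - 1)/(Ef/Em + xi) = (77.8 - 1)/(77.8 + 2) = 0.9624
E2 = Em*(1+xi*eta*Vf)/(1-eta*Vf) = 31.12 GPa

31.12 GPa


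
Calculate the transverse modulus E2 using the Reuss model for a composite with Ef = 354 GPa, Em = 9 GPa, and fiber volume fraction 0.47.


1/E2 = Vf/Ef + (1-Vf)/Em = 0.47/354 + 0.53/9
E2 = 16.61 GPa

16.61 GPa


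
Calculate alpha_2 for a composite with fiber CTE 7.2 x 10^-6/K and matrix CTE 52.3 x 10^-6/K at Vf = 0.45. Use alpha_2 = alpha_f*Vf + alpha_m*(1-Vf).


alpha_2 = alpha_f*Vf + alpha_m*(1-Vf) = 7.2*0.45 + 52.3*0.55 = 32.0 x 10^-6/K

32.0 x 10^-6/K


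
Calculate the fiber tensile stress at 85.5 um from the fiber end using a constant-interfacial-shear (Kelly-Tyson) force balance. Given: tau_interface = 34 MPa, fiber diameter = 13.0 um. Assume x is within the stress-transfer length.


Force balance: sigma_f * (pi*d^2/4) = tau * (pi*d) * x  ->  sigma_f = 4 * tau * x / d
sigma_f = 4 * 34 * 85.5 / 13.0 = 894.5 MPa

894.5 MPa


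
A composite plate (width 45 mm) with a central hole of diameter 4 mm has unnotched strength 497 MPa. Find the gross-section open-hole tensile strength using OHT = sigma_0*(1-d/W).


OHT = sigma_0*(1-d/W) = 497*(1-4/45) = 452.8 MPa

452.8 MPa


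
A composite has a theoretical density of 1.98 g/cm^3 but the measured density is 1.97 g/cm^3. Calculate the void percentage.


Void% = (rho_theo - rho_actual)/rho_theo * 100 = (1.98 - 1.97)/1.98 * 100 = 0.51%

0.51%


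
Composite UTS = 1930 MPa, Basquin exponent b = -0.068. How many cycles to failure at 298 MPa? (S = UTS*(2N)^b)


N = 0.5 * (S/UTS)^(1/b) = 0.5 * (298/1930)^(1/-0.068) = 4.2703e+11 cycles

4.2703e+11 cycles


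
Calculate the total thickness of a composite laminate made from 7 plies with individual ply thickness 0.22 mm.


h = n * t_ply = 7 * 0.22 = 1.54 mm

1.54 mm


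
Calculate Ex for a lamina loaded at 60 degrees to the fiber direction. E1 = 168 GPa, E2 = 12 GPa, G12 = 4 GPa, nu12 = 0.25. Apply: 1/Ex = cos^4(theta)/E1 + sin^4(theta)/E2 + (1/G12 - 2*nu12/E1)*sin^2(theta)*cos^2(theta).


cos^4(60) = 0.0625, sin^4(60) = 0.5625, sin^2(60)*cos^2(60) = 0.1875
1/G12 - 2*nu12/E1 = 1/4 - 2*0.25/168 = 0.247024 GPa^-1
1/Ex = 0.0625/168 + 0.5625/12 + 0.247024*0.1875 = 0.093564 GPa^-1
Ex = 10.69 GPa

10.69 GPa


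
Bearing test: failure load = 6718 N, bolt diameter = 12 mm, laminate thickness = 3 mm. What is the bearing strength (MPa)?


sigma_br = F/(d*h) = 6718/(12*3) = 186.6 MPa

186.6 MPa


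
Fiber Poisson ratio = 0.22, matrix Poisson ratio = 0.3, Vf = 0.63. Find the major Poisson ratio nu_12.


nu_12 = nu_f*Vf + nu_m*(1-Vf) = 0.22*0.63 + 0.3*0.37 = 0.2496

0.2496


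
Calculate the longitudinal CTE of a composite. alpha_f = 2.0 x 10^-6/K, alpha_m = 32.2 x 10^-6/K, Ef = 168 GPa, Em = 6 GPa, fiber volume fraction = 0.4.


E1 = Ef*Vf + Em*(1-Vf) = 70.8
alpha_1 = (alpha_f*Ef*Vf + alpha_m*Em*(1-Vf))/E1 = 3.54 x 10^-6/K

3.54 x 10^-6/K


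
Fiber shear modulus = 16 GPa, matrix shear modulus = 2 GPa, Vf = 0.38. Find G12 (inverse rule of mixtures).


1/G12 = Vf/Gf + (1-Vf)/Gm = 0.38/16 + 0.62/2
G12 = 3.0 GPa

3.0 GPa


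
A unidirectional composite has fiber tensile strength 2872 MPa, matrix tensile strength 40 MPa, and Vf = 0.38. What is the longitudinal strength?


sigma_1 = sigma_f*Vf + sigma_m*(1-Vf) = 2872*0.38 + 40*0.62 = 1116.2 MPa

1116.2 MPa


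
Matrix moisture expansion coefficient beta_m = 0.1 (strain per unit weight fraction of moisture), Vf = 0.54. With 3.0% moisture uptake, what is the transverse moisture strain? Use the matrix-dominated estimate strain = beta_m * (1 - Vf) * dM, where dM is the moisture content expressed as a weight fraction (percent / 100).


dM = 3.0/100 = 0.03
strain = beta_m * (1-Vf) * dM = 0.1 * 0.46 * 0.03 = 0.00138

0.00138


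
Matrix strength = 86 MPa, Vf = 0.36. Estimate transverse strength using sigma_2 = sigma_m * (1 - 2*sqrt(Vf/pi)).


factor = 1 - 2*sqrt(0.36/pi) = 0.323
sigma_2 = 86 * 0.323 = 27.78 MPa

27.78 MPa


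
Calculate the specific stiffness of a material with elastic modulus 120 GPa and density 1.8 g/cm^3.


Specific stiffness = E/rho = 120/1.8 = 66.7 GPa/(g/cm^3)

66.7 GPa/(g/cm^3)


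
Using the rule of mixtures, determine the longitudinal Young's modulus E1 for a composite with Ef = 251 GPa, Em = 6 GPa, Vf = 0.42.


E1 = Ef*Vf + Em*(1-Vf) = 251*0.42 + 6*0.58 = 108.9 GPa

108.9 GPa


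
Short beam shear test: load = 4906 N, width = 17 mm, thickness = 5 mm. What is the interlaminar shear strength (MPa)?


ILSS = 3F/(4bh) = 3*4906/(4*17*5) = 43.29 MPa

43.29 MPa


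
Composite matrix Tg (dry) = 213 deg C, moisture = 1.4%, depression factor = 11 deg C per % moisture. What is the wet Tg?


Tg_wet = Tg_dry - k*moisture = 213 - 11*1.4 = 197.6 deg C

197.6 deg C


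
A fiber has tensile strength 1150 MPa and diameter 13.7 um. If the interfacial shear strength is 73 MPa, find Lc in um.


Lc = sigma_f * d / (2 * tau_i) = 1150 * 13.7 / (2 * 73) = 107.9 um

107.9 um


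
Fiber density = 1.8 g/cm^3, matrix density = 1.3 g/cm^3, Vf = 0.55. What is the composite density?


rho_c = rho_f*Vf + rho_m*(1-Vf) = 1.8*0.55 + 1.3*0.45 = 1.575 g/cm^3

1.575 g/cm^3


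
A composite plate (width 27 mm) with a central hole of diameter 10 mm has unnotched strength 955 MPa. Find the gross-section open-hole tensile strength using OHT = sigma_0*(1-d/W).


OHT = sigma_0*(1-d/W) = 955*(1-10/27) = 601.3 MPa

601.3 MPa


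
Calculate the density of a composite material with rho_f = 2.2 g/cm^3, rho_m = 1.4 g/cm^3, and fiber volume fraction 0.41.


rho_c = rho_f*Vf + rho_m*(1-Vf) = 2.2*0.41 + 1.4*0.59 = 1.728 g/cm^3

1.728 g/cm^3


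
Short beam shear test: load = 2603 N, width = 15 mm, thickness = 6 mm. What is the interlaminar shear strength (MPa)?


ILSS = 3F/(4bh) = 3*2603/(4*15*6) = 21.69 MPa

21.69 MPa


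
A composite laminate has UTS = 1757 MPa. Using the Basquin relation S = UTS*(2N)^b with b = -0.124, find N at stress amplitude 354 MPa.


N = 0.5 * (S/UTS)^(1/b) = 0.5 * (354/1757)^(1/-0.124) = 204176.7518 cycles

204176.7518 cycles


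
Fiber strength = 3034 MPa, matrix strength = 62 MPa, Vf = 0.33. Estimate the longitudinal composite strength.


sigma_1 = sigma_f*Vf + sigma_m*(1-Vf) = 3034*0.33 + 62*0.67 = 1042.8 MPa

1042.8 MPa


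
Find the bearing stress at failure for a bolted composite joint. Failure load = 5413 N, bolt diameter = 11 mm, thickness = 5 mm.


sigma_br = F/(d*h) = 5413/(11*5) = 98.4 MPa

98.4 MPa


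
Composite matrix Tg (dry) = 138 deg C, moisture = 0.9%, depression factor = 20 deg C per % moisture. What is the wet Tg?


Tg_wet = Tg_dry - k*moisture = 138 - 20*0.9 = 120.0 deg C

120.0 deg C


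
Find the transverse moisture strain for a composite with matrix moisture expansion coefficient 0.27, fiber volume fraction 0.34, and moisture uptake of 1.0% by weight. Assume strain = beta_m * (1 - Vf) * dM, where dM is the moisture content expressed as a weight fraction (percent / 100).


dM = 1.0/100 = 0.01
strain = beta_m * (1-Vf) * dM = 0.27 * 0.66 * 0.01 = 0.001782

0.001782


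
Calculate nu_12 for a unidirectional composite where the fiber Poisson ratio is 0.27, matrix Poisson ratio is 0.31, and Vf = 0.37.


nu_12 = nu_f*Vf + nu_m*(1-Vf) = 0.27*0.37 + 0.31*0.63 = 0.2952

0.2952


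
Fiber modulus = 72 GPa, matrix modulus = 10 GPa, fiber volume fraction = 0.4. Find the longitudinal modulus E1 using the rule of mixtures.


E1 = Ef*Vf + Em*(1-Vf) = 72*0.4 + 10*0.6 = 34.8 GPa

34.8 GPa


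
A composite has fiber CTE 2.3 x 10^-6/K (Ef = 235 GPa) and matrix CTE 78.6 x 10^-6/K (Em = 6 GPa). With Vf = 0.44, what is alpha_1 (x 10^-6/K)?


E1 = Ef*Vf + Em*(1-Vf) = 106.76
alpha_1 = (alpha_f*Ef*Vf + alpha_m*Em*(1-Vf))/E1 = 4.7 x 10^-6/K

4.7 x 10^-6/K


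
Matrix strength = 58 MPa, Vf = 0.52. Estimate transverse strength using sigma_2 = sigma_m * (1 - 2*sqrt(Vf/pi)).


factor = 1 - 2*sqrt(0.52/pi) = 0.1863
sigma_2 = 58 * 0.1863 = 10.81 MPa

10.81 MPa


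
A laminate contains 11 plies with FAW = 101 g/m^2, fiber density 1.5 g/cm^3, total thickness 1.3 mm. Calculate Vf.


Vf = n * FAW / (rho_f * h * 1000) = 11 * 101 / (1.5 * 1.3 * 1000) = 0.5697

0.5697


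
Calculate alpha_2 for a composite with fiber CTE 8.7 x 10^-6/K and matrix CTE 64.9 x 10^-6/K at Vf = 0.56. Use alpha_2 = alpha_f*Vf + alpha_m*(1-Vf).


alpha_2 = alpha_f*Vf + alpha_m*(1-Vf) = 8.7*0.56 + 64.9*0.44 = 33.4 x 10^-6/K

33.4 x 10^-6/K


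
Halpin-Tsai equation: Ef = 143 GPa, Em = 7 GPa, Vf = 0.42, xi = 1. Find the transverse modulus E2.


eta = (Ef/Em - 1)/(Ef/Em + xi) = (20.4286 - 1)/(20.4286 + 1) = 0.9067
E2 = Em*(1+xi*eta*Vf)/(1-eta*Vf) = 15.61 GPa

15.61 GPa


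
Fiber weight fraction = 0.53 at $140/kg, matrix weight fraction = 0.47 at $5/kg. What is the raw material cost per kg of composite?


Cost = cost_f*Wf + cost_m*Wm = 140*0.53 + 5*0.47 = $76.55/kg

$76.55/kg


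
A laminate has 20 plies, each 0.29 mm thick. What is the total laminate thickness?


h = n * t_ply = 20 * 0.29 = 5.8 mm

5.8 mm


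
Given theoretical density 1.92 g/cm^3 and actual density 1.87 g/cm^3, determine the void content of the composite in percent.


Void% = (rho_theo - rho_actual)/rho_theo * 100 = (1.92 - 1.87)/1.92 * 100 = 2.6%

2.6%


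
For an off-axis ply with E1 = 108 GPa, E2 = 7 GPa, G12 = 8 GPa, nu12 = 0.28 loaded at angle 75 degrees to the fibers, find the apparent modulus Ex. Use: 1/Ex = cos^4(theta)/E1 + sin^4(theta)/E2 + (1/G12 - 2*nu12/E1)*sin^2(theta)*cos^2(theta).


cos^4(75) = 0.004487, sin^4(75) = 0.870513, sin^2(75)*cos^2(75) = 0.0625
1/G12 - 2*nu12/E1 = 1/8 - 2*0.28/108 = 0.119815 GPa^-1
1/Ex = 0.004487/108 + 0.870513/7 + 0.119815*0.0625 = 0.1318889 GPa^-1
Ex = 7.58 GPa

7.58 GPa


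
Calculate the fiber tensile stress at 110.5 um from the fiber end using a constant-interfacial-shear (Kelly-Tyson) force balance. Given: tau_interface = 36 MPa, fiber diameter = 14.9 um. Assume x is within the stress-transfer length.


Force balance: sigma_f * (pi*d^2/4) = tau * (pi*d) * x  ->  sigma_f = 4 * tau * x / d
sigma_f = 4 * 36 * 110.5 / 14.9 = 1067.9 MPa

1067.9 MPa


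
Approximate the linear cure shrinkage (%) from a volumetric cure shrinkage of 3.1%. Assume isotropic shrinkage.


Linear shrinkage ≈ vol_shrink/3 = 3.1/3 = 1.033%

1.033%


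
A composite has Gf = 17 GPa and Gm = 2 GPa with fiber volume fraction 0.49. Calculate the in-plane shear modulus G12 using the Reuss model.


1/G12 = Vf/Gf + (1-Vf)/Gm = 0.49/17 + 0.51/2
G12 = 3.52 GPa

3.52 GPa


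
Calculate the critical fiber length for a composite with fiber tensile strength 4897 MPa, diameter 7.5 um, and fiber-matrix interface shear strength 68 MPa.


Lc = sigma_f * d / (2 * tau_i) = 4897 * 7.5 / (2 * 68) = 270.1 um

270.1 um


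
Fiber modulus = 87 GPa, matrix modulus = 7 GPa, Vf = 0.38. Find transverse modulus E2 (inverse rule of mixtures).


1/E2 = Vf/Ef + (1-Vf)/Em = 0.38/87 + 0.62/7
E2 = 10.76 GPa

10.76 GPa


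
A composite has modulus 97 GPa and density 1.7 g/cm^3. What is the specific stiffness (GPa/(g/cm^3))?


Specific stiffness = E/rho = 97/1.7 = 57.1 GPa/(g/cm^3)

57.1 GPa/(g/cm^3)


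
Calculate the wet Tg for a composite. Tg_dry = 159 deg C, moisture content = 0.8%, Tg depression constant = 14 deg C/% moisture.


Tg_wet = Tg_dry - k*moisture = 159 - 14*0.8 = 147.8 deg C

147.8 deg C


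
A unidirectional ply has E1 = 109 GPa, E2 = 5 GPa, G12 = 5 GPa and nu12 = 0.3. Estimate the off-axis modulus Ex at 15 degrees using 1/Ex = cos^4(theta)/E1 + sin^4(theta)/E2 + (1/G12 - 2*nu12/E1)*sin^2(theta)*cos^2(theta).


cos^4(15) = 0.870513, sin^4(15) = 0.004487, sin^2(15)*cos^2(15) = 0.0625
1/G12 - 2*nu12/E1 = 1/5 - 2*0.3/109 = 0.194495 GPa^-1
1/Ex = 0.870513/109 + 0.004487/5 + 0.194495*0.0625 = 0.0210398 GPa^-1
Ex = 47.53 GPa

47.53 GPa


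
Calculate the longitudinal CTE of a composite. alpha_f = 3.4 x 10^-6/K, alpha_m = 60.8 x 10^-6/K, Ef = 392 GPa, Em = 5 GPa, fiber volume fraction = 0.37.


E1 = Ef*Vf + Em*(1-Vf) = 148.19
alpha_1 = (alpha_f*Ef*Vf + alpha_m*Em*(1-Vf))/E1 = 4.62 x 10^-6/K

4.62 x 10^-6/K


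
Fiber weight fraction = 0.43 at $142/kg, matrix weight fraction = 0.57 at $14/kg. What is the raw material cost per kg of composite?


Cost = cost_f*Wf + cost_m*Wm = 142*0.43 + 14*0.57 = $69.04/kg

$69.04/kg


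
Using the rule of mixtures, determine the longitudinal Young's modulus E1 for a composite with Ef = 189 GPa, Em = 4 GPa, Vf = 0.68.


E1 = Ef*Vf + Em*(1-Vf) = 189*0.68 + 4*0.32 = 129.8 GPa

129.8 GPa


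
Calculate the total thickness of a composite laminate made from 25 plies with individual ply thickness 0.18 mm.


h = n * t_ply = 25 * 0.18 = 4.5 mm

4.5 mm


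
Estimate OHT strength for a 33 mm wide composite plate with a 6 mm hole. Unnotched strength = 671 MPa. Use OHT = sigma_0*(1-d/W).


OHT = sigma_0*(1-d/W) = 671*(1-6/33) = 549.0 MPa

549.0 MPa


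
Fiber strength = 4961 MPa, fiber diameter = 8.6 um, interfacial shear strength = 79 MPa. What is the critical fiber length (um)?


Lc = sigma_f * d / (2 * tau_i) = 4961 * 8.6 / (2 * 79) = 270.0 um

270.0 um


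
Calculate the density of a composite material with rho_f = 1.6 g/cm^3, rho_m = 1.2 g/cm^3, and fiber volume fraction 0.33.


rho_c = rho_f*Vf + rho_m*(1-Vf) = 1.6*0.33 + 1.2*0.67 = 1.332 g/cm^3

1.332 g/cm^3


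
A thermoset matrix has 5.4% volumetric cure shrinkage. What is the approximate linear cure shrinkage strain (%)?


Linear shrinkage ≈ vol_shrink/3 = 5.4/3 = 1.8%

1.8%


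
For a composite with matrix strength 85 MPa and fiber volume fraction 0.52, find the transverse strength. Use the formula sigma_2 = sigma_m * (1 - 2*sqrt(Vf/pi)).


factor = 1 - 2*sqrt(0.52/pi) = 0.1863
sigma_2 = 85 * 0.1863 = 15.84 MPa

15.84 MPa


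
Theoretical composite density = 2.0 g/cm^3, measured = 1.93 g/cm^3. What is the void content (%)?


Void% = (rho_theo - rho_actual)/rho_theo * 100 = (2.0 - 1.93)/2.0 * 100 = 3.5%

3.5%


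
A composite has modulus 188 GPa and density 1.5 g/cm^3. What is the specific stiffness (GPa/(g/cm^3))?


Specific stiffness = E/rho = 188/1.5 = 125.3 GPa/(g/cm^3)

125.3 GPa/(g/cm^3)


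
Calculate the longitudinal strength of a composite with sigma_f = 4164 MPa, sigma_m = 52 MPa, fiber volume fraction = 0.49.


sigma_1 = sigma_f*Vf + sigma_m*(1-Vf) = 4164*0.49 + 52*0.51 = 2066.9 MPa

2066.9 MPa


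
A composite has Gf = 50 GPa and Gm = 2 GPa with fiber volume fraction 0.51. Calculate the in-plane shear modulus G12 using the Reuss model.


1/G12 = Vf/Gf + (1-Vf)/Gm = 0.51/50 + 0.49/2
G12 = 3.92 GPa

3.92 GPa


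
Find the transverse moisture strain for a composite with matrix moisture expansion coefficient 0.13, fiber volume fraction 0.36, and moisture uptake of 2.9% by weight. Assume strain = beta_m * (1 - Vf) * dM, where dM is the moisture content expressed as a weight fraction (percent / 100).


dM = 2.9/100 = 0.029
strain = beta_m * (1-Vf) * dM = 0.13 * 0.64 * 0.029 = 0.0024128

0.0024128
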